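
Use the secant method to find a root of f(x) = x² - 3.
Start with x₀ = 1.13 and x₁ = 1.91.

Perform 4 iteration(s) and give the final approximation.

f(x) = x² - 3
x₀ = 1.13, x₁ = 1.91

Secant formula: x_{n+1} = x_n - f(x_n)(x_n - x_{n-1})/(f(x_n) - f(x_{n-1}))

Iteration 1:
  f(1.130000) = -1.723100
  f(1.910000) = 0.648100
  x_2 = 1.910000 - 0.648100×(1.910000 - 1.130000)/(0.648100 - (-1.723100))
       = 1.696809
Iteration 2:
  f(1.910000) = 0.648100
  f(1.696809) = -0.120839
  x_3 = 1.696809 - (-0.120839)×(1.696809 - 1.910000)/(-0.120839 - 0.648100)
       = 1.730312
Iteration 3:
  f(1.696809) = -0.120839
  f(1.730312) = -0.006020
  x_4 = 1.730312 - (-0.006020)×(1.730312 - 1.696809)/(-0.006020 - (-0.120839))
       = 1.732069
Iteration 4:
  f(1.730312) = -0.006020
  f(1.732069) = 0.000062
  x_5 = 1.732069 - 0.000062×(1.732069 - 1.730312)/(0.000062 - (-0.006020))
       = 1.732051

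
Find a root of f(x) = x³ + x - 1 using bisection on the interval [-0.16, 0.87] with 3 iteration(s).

f(x) = x³ + x - 1
Initial interval: [-0.16, 0.87]

Iteration 1:
  c_1 = (-0.160000 + 0.870000)/2 = 0.355000
  f(c_1) = f(0.355000) = -0.600261
  f(a) × f(c) ≥ 0, new interval: [0.355000, 0.870000]
Iteration 2:
  c_2 = (0.355000 + 0.870000)/2 = 0.612500
  f(c_2) = f(0.612500) = -0.157717
  f(a) × f(c) ≥ 0, new interval: [0.612500, 0.870000]
Iteration 3:
  c_3 = (0.612500 + 0.870000)/2 = 0.741250
  f(c_3) = f(0.741250) = 0.148531
  f(a) × f(c) < 0, new interval: [0.612500, 0.741250]

After 3 iteration(s), the approximation is c_3 = 0.741250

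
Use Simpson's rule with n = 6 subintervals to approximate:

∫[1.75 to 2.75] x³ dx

f(x) = x³
a = 1.75, b = 2.75, n = 6
h = (b - a)/n = 0.166667

Simpson's rule: (h/3)[f(x₀) + 4f(x₁) + 2f(x₂) + ... + f(xₙ)]

x_0 = 1.7500, f(x_0) = 5.359375, coefficient = 1
x_1 = 1.9167, f(x_1) = 7.041088, coefficient = 4
x_2 = 2.0833, f(x_2) = 9.042245, coefficient = 2
x_3 = 2.2500, f(x_3) = 11.390625, coefficient = 4
x_4 = 2.4167, f(x_4) = 14.114005, coefficient = 2
x_5 = 2.5833, f(x_5) = 17.240162, coefficient = 4
x_6 = 2.7500, f(x_6) = 20.796875, coefficient = 1

I ≈ (0.166667/3) × 215.156250 = 11.953125
Exact value: 11.953125
Error: 0.000000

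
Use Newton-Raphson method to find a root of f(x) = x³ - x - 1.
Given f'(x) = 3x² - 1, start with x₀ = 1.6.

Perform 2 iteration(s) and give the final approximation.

f(x) = x³ - x - 1
f'(x) = 3x² - 1
x₀ = 1.6

Newton-Raphson formula: x_{n+1} = x_n - f(x_n)/f'(x_n)

Iteration 1:
  f(1.600000) = 1.496000
  f'(1.600000) = 6.680000
  x_1 = 1.600000 - 1.496000/6.680000 = 1.376048
Iteration 2:
  f(1.376048) = 0.229510
  f'(1.376048) = 4.680524
  x_2 = 1.376048 - 0.229510/4.680524 = 1.327013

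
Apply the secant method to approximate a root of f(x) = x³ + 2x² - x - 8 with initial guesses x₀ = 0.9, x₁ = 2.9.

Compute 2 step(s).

f(x) = x³ + 2x² - x - 8
x₀ = 0.9, x₁ = 2.9

Secant formula: x_{n+1} = x_n - f(x_n)(x_n - x_{n-1})/(f(x_n) - f(x_{n-1}))

Iteration 1:
  f(0.900000) = -6.551000
  f(2.900000) = 30.309000
  x_2 = 2.900000 - 30.309000×(2.900000 - 0.900000)/(30.309000 - (-6.551000))
       = 1.255453
Iteration 2:
  f(2.900000) = 30.309000
  f(1.255453) = -4.124330
  x_3 = 1.255453 - (-4.124330)×(1.255453 - 2.900000)/(-4.124330 - 30.309000)
       = 1.452432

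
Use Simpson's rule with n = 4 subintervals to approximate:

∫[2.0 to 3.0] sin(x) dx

f(x) = sin(x)
a = 2.0, b = 3.0, n = 4
h = (b - a)/n = 0.250000

Simpson's rule: (h/3)[f(x₀) + 4f(x₁) + 2f(x₂) + ... + f(xₙ)]

x_0 = 2.0000, f(x_0) = 0.909297, coefficient = 1
x_1 = 2.2500, f(x_1) = 0.778073, coefficient = 4
x_2 = 2.5000, f(x_2) = 0.598472, coefficient = 2
x_3 = 2.7500, f(x_3) = 0.381661, coefficient = 4
x_4 = 3.0000, f(x_4) = 0.141120, coefficient = 1

I ≈ (0.250000/3) × 6.886298 = 0.573858
Exact value: 0.573846
Error: 0.000013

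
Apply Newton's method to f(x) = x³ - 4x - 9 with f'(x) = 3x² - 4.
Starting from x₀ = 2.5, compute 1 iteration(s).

f(x) = x³ - 4x - 9
f'(x) = 3x² - 4
x₀ = 2.5

Newton-Raphson formula: x_{n+1} = x_n - f(x_n)/f'(x_n)

Iteration 1:
  f(2.500000) = -3.375000
  f'(2.500000) = 14.750000
  x_1 = 2.500000 - (-3.375000)/14.750000 = 2.728814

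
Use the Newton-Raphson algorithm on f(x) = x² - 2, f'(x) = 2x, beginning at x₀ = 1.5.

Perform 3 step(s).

f(x) = x² - 2
f'(x) = 2x
x₀ = 1.5

Newton-Raphson formula: x_{n+1} = x_n - f(x_n)/f'(x_n)

Iteration 1:
  f(1.500000) = 0.250000
  f'(1.500000) = 3.000000
  x_1 = 1.500000 - 0.250000/3.000000 = 1.416667
Iteration 2:
  f(1.416667) = 0.006944
  f'(1.416667) = 2.833333
  x_2 = 1.416667 - 0.006944/2.833333 = 1.414216
Iteration 3:
  f(1.414216) = 0.000006
  f'(1.414216) = 2.828431
  x_3 = 1.414216 - 0.000006/2.828431 = 1.414214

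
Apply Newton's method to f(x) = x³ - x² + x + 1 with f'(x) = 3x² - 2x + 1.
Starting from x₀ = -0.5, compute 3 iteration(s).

f(x) = x³ - x² + x + 1
f'(x) = 3x² - 2x + 1
x₀ = -0.5

Newton-Raphson formula: x_{n+1} = x_n - f(x_n)/f'(x_n)

Iteration 1:
  f(-0.500000) = 0.125000
  f'(-0.500000) = 2.750000
  x_1 = -0.500000 - 0.125000/2.750000 = -0.545455
Iteration 2:
  f(-0.545455) = -0.005259
  f'(-0.545455) = 2.983471
  x_2 = -0.545455 - (-0.005259)/2.983471 = -0.543692
Iteration 3:
  f(-0.543692) = -0.000008
  f'(-0.543692) = 2.974186
  x_3 = -0.543692 - (-0.000008)/2.974186 = -0.543689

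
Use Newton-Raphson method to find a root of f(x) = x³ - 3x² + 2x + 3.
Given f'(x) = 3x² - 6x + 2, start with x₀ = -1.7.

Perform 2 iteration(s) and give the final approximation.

f(x) = x³ - 3x² + 2x + 3
f'(x) = 3x² - 6x + 2
x₀ = -1.7

Newton-Raphson formula: x_{n+1} = x_n - f(x_n)/f'(x_n)

Iteration 1:
  f(-1.700000) = -13.983000
  f'(-1.700000) = 20.870000
  x_1 = -1.700000 - (-13.983000)/20.870000 = -1.029995
Iteration 2:
  f(-1.029995) = -3.335373
  f'(-1.029995) = 11.362642
  x_2 = -1.029995 - (-3.335373)/11.362642 = -0.736457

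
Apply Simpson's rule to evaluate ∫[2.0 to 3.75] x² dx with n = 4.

f(x) = x²
a = 2.0, b = 3.75, n = 4
h = (b - a)/n = 0.437500

Simpson's rule: (h/3)[f(x₀) + 4f(x₁) + 2f(x₂) + ... + f(xₙ)]

x_0 = 2.0000, f(x_0) = 4.000000, coefficient = 1
x_1 = 2.4375, f(x_1) = 5.941406, coefficient = 4
x_2 = 2.8750, f(x_2) = 8.265625, coefficient = 2
x_3 = 3.3125, f(x_3) = 10.972656, coefficient = 4
x_4 = 3.7500, f(x_4) = 14.062500, coefficient = 1

I ≈ (0.437500/3) × 102.250000 = 14.911458
Exact value: 14.911458
Error: 0.000000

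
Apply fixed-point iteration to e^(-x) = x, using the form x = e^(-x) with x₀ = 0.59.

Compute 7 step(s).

Equation: e^(-x) = x
Fixed-point form: x = e^(-x)
x₀ = 0.59

x_1 = g(0.590000) = 0.554327
x_2 = g(0.554327) = 0.574459
x_3 = g(0.574459) = 0.563010
x_4 = g(0.563010) = 0.569493
x_5 = g(0.569493) = 0.565812
x_6 = g(0.565812) = 0.567899
x_7 = g(0.567899) = 0.566715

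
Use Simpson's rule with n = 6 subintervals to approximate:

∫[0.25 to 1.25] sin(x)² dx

f(x) = sin(x)²
a = 0.25, b = 1.25, n = 6
h = (b - a)/n = 0.166667

Simpson's rule: (h/3)[f(x₀) + 4f(x₁) + 2f(x₂) + ... + f(xₙ)]

x_0 = 0.2500, f(x_0) = 0.061209, coefficient = 1
x_1 = 0.4167, f(x_1) = 0.163794, coefficient = 4
x_2 = 0.5833, f(x_2) = 0.303391, coefficient = 2
x_3 = 0.7500, f(x_3) = 0.464631, coefficient = 4
x_4 = 0.9167, f(x_4) = 0.629766, coefficient = 2
x_5 = 1.0833, f(x_5) = 0.780615, coefficient = 4
x_6 = 1.2500, f(x_6) = 0.900572, coefficient = 1

I ≈ (0.166667/3) × 8.464253 = 0.470236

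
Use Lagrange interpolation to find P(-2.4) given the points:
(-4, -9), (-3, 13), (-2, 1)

Lagrange interpolation formula:
P(x) = Σ yᵢ × Lᵢ(x)
where Lᵢ(x) = Π_{j≠i} (x - xⱼ)/(xᵢ - xⱼ)

L_0(-2.4) = (-2.4 - (-3))/(-4 - (-3)) × (-2.4 - (-2))/(-4 - (-2)) = -0.120000
L_1(-2.4) = (-2.4 - (-4))/(-3 - (-4)) × (-2.4 - (-2))/(-3 - (-2)) = 0.640000
L_2(-2.4) = (-2.4 - (-4))/(-2 - (-4)) × (-2.4 - (-3))/(-2 - (-3)) = 0.480000

P(-2.4) = (-9)×L_0(-2.4) + 13×L_1(-2.4) + 1×L_2(-2.4)
P(-2.4) = 9.880000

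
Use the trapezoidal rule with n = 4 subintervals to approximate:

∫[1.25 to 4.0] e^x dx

f(x) = e^x
a = 1.25, b = 4.0, n = 4
h = (b - a)/n = 0.687500

Trapezoidal rule: (h/2)[f(x₀) + 2f(x₁) + 2f(x₂) + ... + f(xₙ)]

x_0 = 1.2500, f(x_0) = 3.490343, coefficient = 1
x_1 = 1.9375, f(x_1) = 6.941376, coefficient = 2
x_2 = 2.6250, f(x_2) = 13.804574, coefficient = 2
x_3 = 3.3125, f(x_3) = 27.453674, coefficient = 2
x_4 = 4.0000, f(x_4) = 54.598150, coefficient = 1

I ≈ (0.687500/2) × 154.487741 = 53.105161
Exact value: 51.107807
Error: 1.997354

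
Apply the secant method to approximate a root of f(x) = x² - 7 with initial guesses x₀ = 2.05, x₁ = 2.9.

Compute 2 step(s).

f(x) = x² - 7
x₀ = 2.05, x₁ = 2.9

Secant formula: x_{n+1} = x_n - f(x_n)(x_n - x_{n-1})/(f(x_n) - f(x_{n-1}))

Iteration 1:
  f(2.050000) = -2.797500
  f(2.900000) = 1.410000
  x_2 = 2.900000 - 1.410000×(2.900000 - 2.050000)/(1.410000 - (-2.797500))
       = 2.615152
Iteration 2:
  f(2.900000) = 1.410000
  f(2.615152) = -0.160983
  x_3 = 2.615152 - (-0.160983)×(2.615152 - 2.900000)/(-0.160983 - 1.410000)
       = 2.644341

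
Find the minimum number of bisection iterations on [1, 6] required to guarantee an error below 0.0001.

We need (b-a)/2^n ≤ 0.0001
(6 - 1)/2^n ≤ 0.0001
5/2^n ≤ 0.0001
2^n ≥ 50000
n ≥ log₂(50000) = 15.61
n ≥ 16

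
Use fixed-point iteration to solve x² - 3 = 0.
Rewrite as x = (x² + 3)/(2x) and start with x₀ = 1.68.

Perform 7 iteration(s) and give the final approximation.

Equation: x² - 3 = 0
Fixed-point form: x = (x² + 3)/(2x)
x₀ = 1.68

x_1 = g(1.680000) = 1.732857
x_2 = g(1.732857) = 1.732051
x_3 = g(1.732051) = 1.732051
x_4 = g(1.732051) = 1.732051
x_5 = g(1.732051) = 1.732051
x_6 = g(1.732051) = 1.732051
x_7 = g(1.732051) = 1.732051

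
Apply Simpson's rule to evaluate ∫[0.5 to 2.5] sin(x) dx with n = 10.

f(x) = sin(x)
a = 0.5, b = 2.5, n = 10
h = (b - a)/n = 0.200000

Simpson's rule: (h/3)[f(x₀) + 4f(x₁) + 2f(x₂) + ... + f(xₙ)]

x_0 = 0.5000, f(x_0) = 0.479426, coefficient = 1
x_1 = 0.7000, f(x_1) = 0.644218, coefficient = 4
x_2 = 0.9000, f(x_2) = 0.783327, coefficient = 2
x_3 = 1.1000, f(x_3) = 0.891207, coefficient = 4
x_4 = 1.3000, f(x_4) = 0.963558, coefficient = 2
x_5 = 1.5000, f(x_5) = 0.997495, coefficient = 4
x_6 = 1.7000, f(x_6) = 0.991665, coefficient = 2
x_7 = 1.9000, f(x_7) = 0.946300, coefficient = 4
x_8 = 2.1000, f(x_8) = 0.863209, coefficient = 2
x_9 = 2.3000, f(x_9) = 0.745705, coefficient = 4
x_10 = 2.5000, f(x_10) = 0.598472, coefficient = 1

I ≈ (0.200000/3) × 25.181118 = 1.678741
Exact value: 1.678726
Error: 0.000015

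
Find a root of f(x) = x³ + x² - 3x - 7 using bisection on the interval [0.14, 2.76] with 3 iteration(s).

f(x) = x³ + x² - 3x - 7
Initial interval: [0.14, 2.76]

Iteration 1:
  c_1 = (0.140000 + 2.760000)/2 = 1.450000
  f(c_1) = f(1.450000) = -6.198875
  f(a) × f(c) ≥ 0, new interval: [1.450000, 2.760000]
Iteration 2:
  c_2 = (1.450000 + 2.760000)/2 = 2.105000
  f(c_2) = f(2.105000) = 0.443333
  f(a) × f(c) < 0, new interval: [1.450000, 2.105000]
Iteration 3:
  c_3 = (1.450000 + 2.105000)/2 = 1.777500
  f(c_3) = f(1.777500) = -3.556971
  f(a) × f(c) ≥ 0, new interval: [1.777500, 2.105000]

After 3 iteration(s), the approximation is c_3 = 1.777500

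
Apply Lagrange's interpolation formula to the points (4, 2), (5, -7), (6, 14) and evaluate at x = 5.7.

Lagrange interpolation formula:
P(x) = Σ yᵢ × Lᵢ(x)
where Lᵢ(x) = Π_{j≠i} (x - xⱼ)/(xᵢ - xⱼ)

L_0(5.7) = (5.7 - 5)/(4 - 5) × (5.7 - 6)/(4 - 6) = -0.105000
L_1(5.7) = (5.7 - 4)/(5 - 4) × (5.7 - 6)/(5 - 6) = 0.510000
L_2(5.7) = (5.7 - 4)/(6 - 4) × (5.7 - 5)/(6 - 5) = 0.595000

P(5.7) = 2×L_0(5.7) + (-7)×L_1(5.7) + 14×L_2(5.7)
P(5.7) = 4.550000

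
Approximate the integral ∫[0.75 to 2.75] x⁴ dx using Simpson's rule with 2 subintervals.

f(x) = x⁴
a = 0.75, b = 2.75, n = 2
h = (b - a)/n = 1.000000

Simpson's rule: (h/3)[f(x₀) + 4f(x₁) + 2f(x₂) + ... + f(xₙ)]

x_0 = 0.7500, f(x_0) = 0.316406, coefficient = 1
x_1 = 1.7500, f(x_1) = 9.378906, coefficient = 4
x_2 = 2.7500, f(x_2) = 57.191406, coefficient = 1

I ≈ (1.000000/3) × 95.023438 = 31.674479
Exact value: 31.407813
Error: 0.266667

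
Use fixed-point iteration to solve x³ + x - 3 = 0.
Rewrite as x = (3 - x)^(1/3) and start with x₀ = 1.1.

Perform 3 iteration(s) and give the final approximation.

Equation: x³ + x - 3 = 0
Fixed-point form: x = (3 - x)^(1/3)
x₀ = 1.1

x_1 = g(1.100000) = 1.238562
x_2 = g(1.238562) = 1.207691
x_3 = g(1.207691) = 1.214705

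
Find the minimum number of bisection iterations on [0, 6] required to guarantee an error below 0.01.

We need (b-a)/2^n ≤ 0.01
(6 - 0)/2^n ≤ 0.01
6/2^n ≤ 0.01
2^n ≥ 600
n ≥ log₂(600) = 9.23
n ≥ 10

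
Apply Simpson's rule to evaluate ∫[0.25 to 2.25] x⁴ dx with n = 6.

f(x) = x⁴
a = 0.25, b = 2.25, n = 6
h = (b - a)/n = 0.333333

Simpson's rule: (h/3)[f(x₀) + 4f(x₁) + 2f(x₂) + ... + f(xₙ)]

x_0 = 0.2500, f(x_0) = 0.003906, coefficient = 1
x_1 = 0.5833, f(x_1) = 0.115789, coefficient = 4
x_2 = 0.9167, f(x_2) = 0.706067, coefficient = 2
x_3 = 1.2500, f(x_3) = 2.441406, coefficient = 4
x_4 = 1.5833, f(x_4) = 6.284770, coefficient = 2
x_5 = 1.9167, f(x_5) = 13.495419, coefficient = 4
x_6 = 2.2500, f(x_6) = 25.628906, coefficient = 1

I ≈ (0.333333/3) × 103.824942 = 11.536105
Exact value: 11.532812
Error: 0.003292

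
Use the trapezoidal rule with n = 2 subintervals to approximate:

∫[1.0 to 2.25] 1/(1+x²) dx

f(x) = 1/(1+x²)
a = 1.0, b = 2.25, n = 2
h = (b - a)/n = 0.625000

Trapezoidal rule: (h/2)[f(x₀) + 2f(x₁) + 2f(x₂) + ... + f(xₙ)]

x_0 = 1.0000, f(x_0) = 0.500000, coefficient = 1
x_1 = 1.6250, f(x_1) = 0.274678, coefficient = 2
x_2 = 2.2500, f(x_2) = 0.164948, coefficient = 1

I ≈ (0.625000/2) × 1.214305 = 0.379470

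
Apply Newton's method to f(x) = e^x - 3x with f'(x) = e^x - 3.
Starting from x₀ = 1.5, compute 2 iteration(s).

f(x) = e^x - 3x
f'(x) = e^x - 3
x₀ = 1.5

Newton-Raphson formula: x_{n+1} = x_n - f(x_n)/f'(x_n)

Iteration 1:
  f(1.500000) = -0.018311
  f'(1.500000) = 1.481689
  x_1 = 1.500000 - (-0.018311)/1.481689 = 1.512358
Iteration 2:
  f(1.512358) = 0.000344
  f'(1.512358) = 1.537418
  x_2 = 1.512358 - 0.000344/1.537418 = 1.512135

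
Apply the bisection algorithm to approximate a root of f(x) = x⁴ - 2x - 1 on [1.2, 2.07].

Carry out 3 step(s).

f(x) = x⁴ - 2x - 1
Initial interval: [1.2, 2.07]

Iteration 1:
  c_1 = (1.200000 + 2.070000)/2 = 1.635000
  f(c_1) = f(1.635000) = 2.876132
  f(a) × f(c) < 0, new interval: [1.200000, 1.635000]
Iteration 2:
  c_2 = (1.200000 + 1.635000)/2 = 1.417500
  f(c_2) = f(1.417500) = 0.202312
  f(a) × f(c) < 0, new interval: [1.200000, 1.417500]
Iteration 3:
  c_3 = (1.200000 + 1.417500)/2 = 1.308750
  f(c_3) = f(1.308750) = -0.683725
  f(a) × f(c) ≥ 0, new interval: [1.308750, 1.417500]

After 3 iteration(s), the approximation is c_3 = 1.308750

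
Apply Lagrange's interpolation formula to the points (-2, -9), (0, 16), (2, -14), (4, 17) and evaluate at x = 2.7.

Lagrange interpolation formula:
P(x) = Σ yᵢ × Lᵢ(x)
where Lᵢ(x) = Π_{j≠i} (x - xⱼ)/(xᵢ - xⱼ)

L_0(2.7) = (2.7 - 0)/(-2 - 0) × (2.7 - 2)/(-2 - 2) × (2.7 - 4)/(-2 - 4) = 0.051188
L_1(2.7) = (2.7 - (-2))/(0 - (-2)) × (2.7 - 2)/(0 - 2) × (2.7 - 4)/(0 - 4) = -0.267313
L_2(2.7) = (2.7 - (-2))/(2 - (-2)) × (2.7 - 0)/(2 - 0) × (2.7 - 4)/(2 - 4) = 1.031062
L_3(2.7) = (2.7 - (-2))/(4 - (-2)) × (2.7 - 0)/(4 - 0) × (2.7 - 2)/(4 - 2) = 0.185063

P(2.7) = (-9)×L_0(2.7) + 16×L_1(2.7) + (-14)×L_2(2.7) + 17×L_3(2.7)
P(2.7) = -16.026500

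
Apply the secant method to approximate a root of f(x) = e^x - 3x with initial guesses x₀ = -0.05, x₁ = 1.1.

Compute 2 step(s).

f(x) = e^x - 3x
x₀ = -0.05, x₁ = 1.1

Secant formula: x_{n+1} = x_n - f(x_n)(x_n - x_{n-1})/(f(x_n) - f(x_{n-1}))

Iteration 1:
  f(-0.050000) = 1.101229
  f(1.100000) = -0.295834
  x_2 = 1.100000 - (-0.295834)×(1.100000 - (-0.050000))/(-0.295834 - 1.101229)
       = 0.856483
Iteration 2:
  f(1.100000) = -0.295834
  f(0.856483) = -0.214585
  x_3 = 0.856483 - (-0.214585)×(0.856483 - 1.100000)/(-0.214585 - (-0.295834))
       = 0.213337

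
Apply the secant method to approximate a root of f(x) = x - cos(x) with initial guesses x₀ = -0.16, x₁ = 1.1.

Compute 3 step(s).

f(x) = x - cos(x)
x₀ = -0.16, x₁ = 1.1

Secant formula: x_{n+1} = x_n - f(x_n)(x_n - x_{n-1})/(f(x_n) - f(x_{n-1}))

Iteration 1:
  f(-0.160000) = -1.147227
  f(1.100000) = 0.646404
  x_2 = 1.100000 - 0.646404×(1.100000 - (-0.160000))/(0.646404 - (-1.147227))
       = 0.645911
Iteration 2:
  f(1.100000) = 0.646404
  f(0.645911) = -0.152641
  x_3 = 0.645911 - (-0.152641)×(0.645911 - 1.100000)/(-0.152641 - 0.646404)
       = 0.732655
Iteration 3:
  f(0.645911) = -0.152641
  f(0.732655) = -0.010746
  x_4 = 0.732655 - (-0.010746)×(0.732655 - 0.645911)/(-0.010746 - (-0.152641))
       = 0.739224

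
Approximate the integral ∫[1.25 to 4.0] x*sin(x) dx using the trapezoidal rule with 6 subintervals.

f(x) = x*sin(x)
a = 1.25, b = 4.0, n = 6
h = (b - a)/n = 0.458333

Trapezoidal rule: (h/2)[f(x₀) + 2f(x₁) + 2f(x₂) + ... + f(xₙ)]

x_0 = 1.2500, f(x_0) = 1.186231, coefficient = 1
x_1 = 1.7083, f(x_1) = 1.692201, coefficient = 2
x_2 = 2.1667, f(x_2) = 1.793264, coefficient = 2
x_3 = 2.6250, f(x_3) = 1.296541, coefficient = 2
x_4 = 3.0833, f(x_4) = 0.179531, coefficient = 2
x_5 = 3.5417, f(x_5) = -1.379431, coefficient = 2
x_6 = 4.0000, f(x_6) = -3.027210, coefficient = 1

I ≈ (0.458333/2) × 5.323232 = 1.219907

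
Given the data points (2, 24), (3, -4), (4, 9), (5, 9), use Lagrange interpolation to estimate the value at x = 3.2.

Lagrange interpolation formula:
P(x) = Σ yᵢ × Lᵢ(x)
where Lᵢ(x) = Π_{j≠i} (x - xⱼ)/(xᵢ - xⱼ)

L_0(3.2) = (3.2 - 3)/(2 - 3) × (3.2 - 4)/(2 - 4) × (3.2 - 5)/(2 - 5) = -0.048000
L_1(3.2) = (3.2 - 2)/(3 - 2) × (3.2 - 4)/(3 - 4) × (3.2 - 5)/(3 - 5) = 0.864000
L_2(3.2) = (3.2 - 2)/(4 - 2) × (3.2 - 3)/(4 - 3) × (3.2 - 5)/(4 - 5) = 0.216000
L_3(3.2) = (3.2 - 2)/(5 - 2) × (3.2 - 3)/(5 - 3) × (3.2 - 4)/(5 - 4) = -0.032000

P(3.2) = 24×L_0(3.2) + (-4)×L_1(3.2) + 9×L_2(3.2) + 9×L_3(3.2)
P(3.2) = -2.952000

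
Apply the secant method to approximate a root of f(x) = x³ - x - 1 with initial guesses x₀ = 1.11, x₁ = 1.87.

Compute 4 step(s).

f(x) = x³ - x - 1
x₀ = 1.11, x₁ = 1.87

Secant formula: x_{n+1} = x_n - f(x_n)(x_n - x_{n-1})/(f(x_n) - f(x_{n-1}))

Iteration 1:
  f(1.110000) = -0.742369
  f(1.870000) = 3.669203
  x_2 = 1.870000 - 3.669203×(1.870000 - 1.110000)/(3.669203 - (-0.742369))
       = 1.237891
Iteration 2:
  f(1.870000) = 3.669203
  f(1.237891) = -0.340979
  x_3 = 1.237891 - (-0.340979)×(1.237891 - 1.870000)/(-0.340979 - 3.669203)
       = 1.291638
Iteration 3:
  f(1.237891) = -0.340979
  f(1.291638) = -0.136761
  x_4 = 1.291638 - (-0.136761)×(1.291638 - 1.237891)/(-0.136761 - (-0.340979))
       = 1.327631
Iteration 4:
  f(1.291638) = -0.136761
  f(1.327631) = 0.012459
  x_5 = 1.327631 - 0.012459×(1.327631 - 1.291638)/(0.012459 - (-0.136761))
       = 1.324626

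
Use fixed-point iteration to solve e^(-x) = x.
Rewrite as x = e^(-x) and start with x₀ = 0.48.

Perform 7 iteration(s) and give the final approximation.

Equation: e^(-x) = x
Fixed-point form: x = e^(-x)
x₀ = 0.48

x_1 = g(0.480000) = 0.618783
x_2 = g(0.618783) = 0.538599
x_3 = g(0.538599) = 0.583565
x_4 = g(0.583565) = 0.557906
x_5 = g(0.557906) = 0.572407
x_6 = g(0.572407) = 0.564166
x_7 = g(0.564166) = 0.568834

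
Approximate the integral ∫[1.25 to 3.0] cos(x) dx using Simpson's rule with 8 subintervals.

f(x) = cos(x)
a = 1.25, b = 3.0, n = 8
h = (b - a)/n = 0.218750

Simpson's rule: (h/3)[f(x₀) + 4f(x₁) + 2f(x₂) + ... + f(xₙ)]

x_0 = 1.2500, f(x_0) = 0.315322, coefficient = 1
x_1 = 1.4688, f(x_1) = 0.101869, coefficient = 4
x_2 = 1.6875, f(x_2) = -0.116439, coefficient = 2
x_3 = 1.9062, f(x_3) = -0.329198, coefficient = 4
x_4 = 2.1250, f(x_4) = -0.526266, coefficient = 2
x_5 = 2.3438, f(x_5) = -0.698253, coefficient = 4
x_6 = 2.5625, f(x_6) = -0.836960, coefficient = 2
x_7 = 2.7812, f(x_7) = -0.935776, coefficient = 4
x_8 = 3.0000, f(x_8) = -0.989992, coefficient = 1

I ≈ (0.218750/3) × -11.079428 = -0.807875
Exact value: -0.807865
Error: 0.000010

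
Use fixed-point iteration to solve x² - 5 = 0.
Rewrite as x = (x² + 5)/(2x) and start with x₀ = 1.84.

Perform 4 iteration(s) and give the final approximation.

Equation: x² - 5 = 0
Fixed-point form: x = (x² + 5)/(2x)
x₀ = 1.84

x_1 = g(1.840000) = 2.278696
x_2 = g(2.278696) = 2.236467
x_3 = g(2.236467) = 2.236068
x_4 = g(2.236068) = 2.236068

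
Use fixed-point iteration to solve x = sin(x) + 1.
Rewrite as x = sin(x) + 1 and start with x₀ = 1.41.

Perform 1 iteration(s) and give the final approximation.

Equation: x = sin(x) + 1
Fixed-point form: x = sin(x) + 1
x₀ = 1.41

x_1 = g(1.410000) = 1.987100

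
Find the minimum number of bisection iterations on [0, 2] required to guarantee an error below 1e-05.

We need (b-a)/2^n ≤ 1e-05
(2 - 0)/2^n ≤ 1e-05
2/2^n ≤ 1e-05
2^n ≥ 200000
n ≥ log₂(200000) = 17.61
n ≥ 18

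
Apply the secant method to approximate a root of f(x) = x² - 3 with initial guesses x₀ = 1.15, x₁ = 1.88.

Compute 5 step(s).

f(x) = x² - 3
x₀ = 1.15, x₁ = 1.88

Secant formula: x_{n+1} = x_n - f(x_n)(x_n - x_{n-1})/(f(x_n) - f(x_{n-1}))

Iteration 1:
  f(1.150000) = -1.677500
  f(1.880000) = 0.534400
  x_2 = 1.880000 - 0.534400×(1.880000 - 1.150000)/(0.534400 - (-1.677500))
       = 1.703630
Iteration 2:
  f(1.880000) = 0.534400
  f(1.703630) = -0.097644
  x_3 = 1.703630 - (-0.097644)×(1.703630 - 1.880000)/(-0.097644 - 0.534400)
       = 1.730877
Iteration 3:
  f(1.703630) = -0.097644
  f(1.730877) = -0.004063
  x_4 = 1.730877 - (-0.004063)×(1.730877 - 1.703630)/(-0.004063 - (-0.097644))
       = 1.732061
Iteration 4:
  f(1.730877) = -0.004063
  f(1.732061) = 0.000034
  x_5 = 1.732061 - 0.000034×(1.732061 - 1.730877)/(0.000034 - (-0.004063))
       = 1.732051
Iteration 5:
  f(1.732061) = 0.000034
  f(1.732051) = 0.000000
  x_6 = 1.732051 - 0.000000×(1.732051 - 1.732061)/(0.000000 - 0.000034)
       = 1.732051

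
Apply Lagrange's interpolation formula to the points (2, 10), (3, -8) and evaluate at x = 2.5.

Lagrange interpolation formula:
P(x) = Σ yᵢ × Lᵢ(x)
where Lᵢ(x) = Π_{j≠i} (x - xⱼ)/(xᵢ - xⱼ)

L_0(2.5) = (2.5 - 3)/(2 - 3) = 0.500000
L_1(2.5) = (2.5 - 2)/(3 - 2) = 0.500000

P(2.5) = 10×L_0(2.5) + (-8)×L_1(2.5)
P(2.5) = 1.000000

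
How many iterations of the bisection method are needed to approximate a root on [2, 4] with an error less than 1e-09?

We need (b-a)/2^n ≤ 1e-09
(4 - 2)/2^n ≤ 1e-09
2/2^n ≤ 1e-09
2^n ≥ 2000000000
n ≥ log₂(2000000000) = 30.90
n ≥ 31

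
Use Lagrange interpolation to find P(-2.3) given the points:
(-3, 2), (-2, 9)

Lagrange interpolation formula:
P(x) = Σ yᵢ × Lᵢ(x)
where Lᵢ(x) = Π_{j≠i} (x - xⱼ)/(xᵢ - xⱼ)

L_0(-2.3) = (-2.3 - (-2))/(-3 - (-2)) = 0.300000
L_1(-2.3) = (-2.3 - (-3))/(-2 - (-3)) = 0.700000

P(-2.3) = 2×L_0(-2.3) + 9×L_1(-2.3)
P(-2.3) = 6.900000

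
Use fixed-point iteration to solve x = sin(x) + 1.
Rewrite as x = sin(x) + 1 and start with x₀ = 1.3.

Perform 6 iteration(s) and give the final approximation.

Equation: x = sin(x) + 1
Fixed-point form: x = sin(x) + 1
x₀ = 1.3

x_1 = g(1.300000) = 1.963558
x_2 = g(1.963558) = 1.923856
x_3 = g(1.923856) = 1.938319
x_4 = g(1.938319) = 1.933220
x_5 = g(1.933220) = 1.935040
x_6 = g(1.935040) = 1.934393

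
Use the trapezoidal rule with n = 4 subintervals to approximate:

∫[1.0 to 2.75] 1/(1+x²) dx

f(x) = 1/(1+x²)
a = 1.0, b = 2.75, n = 4
h = (b - a)/n = 0.437500

Trapezoidal rule: (h/2)[f(x₀) + 2f(x₁) + 2f(x₂) + ... + f(xₙ)]

x_0 = 1.0000, f(x_0) = 0.500000, coefficient = 1
x_1 = 1.4375, f(x_1) = 0.326115, coefficient = 2
x_2 = 1.8750, f(x_2) = 0.221453, coefficient = 2
x_3 = 2.3125, f(x_3) = 0.157538, coefficient = 2
x_4 = 2.7500, f(x_4) = 0.116788, coefficient = 1

I ≈ (0.437500/2) × 2.027001 = 0.443406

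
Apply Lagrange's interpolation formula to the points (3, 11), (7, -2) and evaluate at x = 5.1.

Lagrange interpolation formula:
P(x) = Σ yᵢ × Lᵢ(x)
where Lᵢ(x) = Π_{j≠i} (x - xⱼ)/(xᵢ - xⱼ)

L_0(5.1) = (5.1 - 7)/(3 - 7) = 0.475000
L_1(5.1) = (5.1 - 3)/(7 - 3) = 0.525000

P(5.1) = 11×L_0(5.1) + (-2)×L_1(5.1)
P(5.1) = 4.175000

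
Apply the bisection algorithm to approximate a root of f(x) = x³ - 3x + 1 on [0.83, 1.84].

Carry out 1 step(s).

f(x) = x³ - 3x + 1
Initial interval: [0.83, 1.84]

Iteration 1:
  c_1 = (0.830000 + 1.840000)/2 = 1.335000
  f(c_1) = f(1.335000) = -0.625730
  f(a) × f(c) ≥ 0, new interval: [1.335000, 1.840000]

After 1 iteration(s), the approximation is c_1 = 1.335000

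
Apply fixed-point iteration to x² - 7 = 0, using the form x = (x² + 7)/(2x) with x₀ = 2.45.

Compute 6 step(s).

Equation: x² - 7 = 0
Fixed-point form: x = (x² + 7)/(2x)
x₀ = 2.45

x_1 = g(2.450000) = 2.653571
x_2 = g(2.653571) = 2.645763
x_3 = g(2.645763) = 2.645751
x_4 = g(2.645751) = 2.645751
x_5 = g(2.645751) = 2.645751
x_6 = g(2.645751) = 2.645751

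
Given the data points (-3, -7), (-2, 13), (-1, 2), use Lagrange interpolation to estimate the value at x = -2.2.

Lagrange interpolation formula:
P(x) = Σ yᵢ × Lᵢ(x)
where Lᵢ(x) = Π_{j≠i} (x - xⱼ)/(xᵢ - xⱼ)

L_0(-2.2) = (-2.2 - (-2))/(-3 - (-2)) × (-2.2 - (-1))/(-3 - (-1)) = 0.120000
L_1(-2.2) = (-2.2 - (-3))/(-2 - (-3)) × (-2.2 - (-1))/(-2 - (-1)) = 0.960000
L_2(-2.2) = (-2.2 - (-3))/(-1 - (-3)) × (-2.2 - (-2))/(-1 - (-2)) = -0.080000

P(-2.2) = (-7)×L_0(-2.2) + 13×L_1(-2.2) + 2×L_2(-2.2)
P(-2.2) = 11.480000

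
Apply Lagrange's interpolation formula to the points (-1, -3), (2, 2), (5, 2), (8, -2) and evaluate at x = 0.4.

Lagrange interpolation formula:
P(x) = Σ yᵢ × Lᵢ(x)
where Lᵢ(x) = Π_{j≠i} (x - xⱼ)/(xᵢ - xⱼ)

L_0(0.4) = (0.4 - 2)/(-1 - 2) × (0.4 - 5)/(-1 - 5) × (0.4 - 8)/(-1 - 8) = 0.345284
L_1(0.4) = (0.4 - (-1))/(2 - (-1)) × (0.4 - 5)/(2 - 5) × (0.4 - 8)/(2 - 8) = 0.906370
L_2(0.4) = (0.4 - (-1))/(5 - (-1)) × (0.4 - 2)/(5 - 2) × (0.4 - 8)/(5 - 8) = -0.315259
L_3(0.4) = (0.4 - (-1))/(8 - (-1)) × (0.4 - 2)/(8 - 2) × (0.4 - 5)/(8 - 5) = 0.063605

P(0.4) = (-3)×L_0(0.4) + 2×L_1(0.4) + 2×L_2(0.4) + (-2)×L_3(0.4)
P(0.4) = 0.019160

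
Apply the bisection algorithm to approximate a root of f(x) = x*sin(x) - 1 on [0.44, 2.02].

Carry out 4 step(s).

f(x) = x*sin(x) - 1
Initial interval: [0.44, 2.02]

Iteration 1:
  c_1 = (0.440000 + 2.020000)/2 = 1.230000
  f(c_1) = f(1.230000) = 0.159261
  f(a) × f(c) < 0, new interval: [0.440000, 1.230000]
Iteration 2:
  c_2 = (0.440000 + 1.230000)/2 = 0.835000
  f(c_2) = f(0.835000) = -0.381017
  f(a) × f(c) ≥ 0, new interval: [0.835000, 1.230000]
Iteration 3:
  c_3 = (0.835000 + 1.230000)/2 = 1.032500
  f(c_3) = f(1.032500) = -0.113513
  f(a) × f(c) ≥ 0, new interval: [1.032500, 1.230000]
Iteration 4:
  c_4 = (1.032500 + 1.230000)/2 = 1.131250
  f(c_4) = f(1.131250) = 0.023719
  f(a) × f(c) < 0, new interval: [1.032500, 1.131250]

After 4 iteration(s), the approximation is c_4 = 1.131250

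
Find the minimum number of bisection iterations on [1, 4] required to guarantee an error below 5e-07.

We need (b-a)/2^n ≤ 5e-07
(4 - 1)/2^n ≤ 5e-07
3/2^n ≤ 5e-07
2^n ≥ 6000000
n ≥ log₂(6000000) = 22.52
n ≥ 23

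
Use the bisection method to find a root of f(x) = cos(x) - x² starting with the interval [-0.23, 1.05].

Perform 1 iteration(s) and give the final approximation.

f(x) = cos(x) - x²
Initial interval: [-0.23, 1.05]

Iteration 1:
  c_1 = (-0.230000 + 1.050000)/2 = 0.410000
  f(c_1) = f(0.410000) = 0.749021
  f(a) × f(c) ≥ 0, new interval: [0.410000, 1.050000]

After 1 iteration(s), the approximation is c_1 = 0.410000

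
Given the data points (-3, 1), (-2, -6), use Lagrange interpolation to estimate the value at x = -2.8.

Lagrange interpolation formula:
P(x) = Σ yᵢ × Lᵢ(x)
where Lᵢ(x) = Π_{j≠i} (x - xⱼ)/(xᵢ - xⱼ)

L_0(-2.8) = (-2.8 - (-2))/(-3 - (-2)) = 0.800000
L_1(-2.8) = (-2.8 - (-3))/(-2 - (-3)) = 0.200000

P(-2.8) = 1×L_0(-2.8) + (-6)×L_1(-2.8)
P(-2.8) = -0.400000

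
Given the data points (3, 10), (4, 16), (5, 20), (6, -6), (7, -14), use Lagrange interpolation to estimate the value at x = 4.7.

Lagrange interpolation formula:
P(x) = Σ yᵢ × Lᵢ(x)
where Lᵢ(x) = Π_{j≠i} (x - xⱼ)/(xᵢ - xⱼ)

L_0(4.7) = (4.7 - 4)/(3 - 4) × (4.7 - 5)/(3 - 5) × (4.7 - 6)/(3 - 6) × (4.7 - 7)/(3 - 7) = -0.026162
L_1(4.7) = (4.7 - 3)/(4 - 3) × (4.7 - 5)/(4 - 5) × (4.7 - 6)/(4 - 6) × (4.7 - 7)/(4 - 7) = 0.254150
L_2(4.7) = (4.7 - 3)/(5 - 3) × (4.7 - 4)/(5 - 4) × (4.7 - 6)/(5 - 6) × (4.7 - 7)/(5 - 7) = 0.889525
L_3(4.7) = (4.7 - 3)/(6 - 3) × (4.7 - 4)/(6 - 4) × (4.7 - 5)/(6 - 5) × (4.7 - 7)/(6 - 7) = -0.136850
L_4(4.7) = (4.7 - 3)/(7 - 3) × (4.7 - 4)/(7 - 4) × (4.7 - 5)/(7 - 5) × (4.7 - 6)/(7 - 6) = 0.019337

P(4.7) = 10×L_0(4.7) + 16×L_1(4.7) + 20×L_2(4.7) + (-6)×L_3(4.7) + (-14)×L_4(4.7)
P(4.7) = 22.145650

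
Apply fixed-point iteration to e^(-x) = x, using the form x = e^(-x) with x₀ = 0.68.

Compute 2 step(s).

Equation: e^(-x) = x
Fixed-point form: x = e^(-x)
x₀ = 0.68

x_1 = g(0.680000) = 0.506617
x_2 = g(0.506617) = 0.602531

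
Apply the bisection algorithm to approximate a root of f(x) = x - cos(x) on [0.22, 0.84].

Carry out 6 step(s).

f(x) = x - cos(x)
Initial interval: [0.22, 0.84]

Iteration 1:
  c_1 = (0.220000 + 0.840000)/2 = 0.530000
  f(c_1) = f(0.530000) = -0.332807
  f(a) × f(c) ≥ 0, new interval: [0.530000, 0.840000]
Iteration 2:
  c_2 = (0.530000 + 0.840000)/2 = 0.685000
  f(c_2) = f(0.685000) = -0.089419
  f(a) × f(c) ≥ 0, new interval: [0.685000, 0.840000]
Iteration 3:
  c_3 = (0.685000 + 0.840000)/2 = 0.762500
  f(c_3) = f(0.762500) = 0.039389
  f(a) × f(c) < 0, new interval: [0.685000, 0.762500]
Iteration 4:
  c_4 = (0.685000 + 0.762500)/2 = 0.723750
  f(c_4) = f(0.723750) = -0.025578
  f(a) × f(c) ≥ 0, new interval: [0.723750, 0.762500]
Iteration 5:
  c_5 = (0.723750 + 0.762500)/2 = 0.743125
  f(c_5) = f(0.743125) = 0.006767
  f(a) × f(c) < 0, new interval: [0.723750, 0.743125]
Iteration 6:
  c_6 = (0.723750 + 0.743125)/2 = 0.733437
  f(c_6) = f(0.733437) = -0.009440
  f(a) × f(c) ≥ 0, new interval: [0.733437, 0.743125]

After 6 iteration(s), the approximation is c_6 = 0.733437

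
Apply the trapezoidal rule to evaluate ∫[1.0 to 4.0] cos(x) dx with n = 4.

f(x) = cos(x)
a = 1.0, b = 4.0, n = 4
h = (b - a)/n = 0.750000

Trapezoidal rule: (h/2)[f(x₀) + 2f(x₁) + 2f(x₂) + ... + f(xₙ)]

x_0 = 1.0000, f(x_0) = 0.540302, coefficient = 1
x_1 = 1.7500, f(x_1) = -0.178246, coefficient = 2
x_2 = 2.5000, f(x_2) = -0.801144, coefficient = 2
x_3 = 3.2500, f(x_3) = -0.994130, coefficient = 2
x_4 = 4.0000, f(x_4) = -0.653644, coefficient = 1

I ≈ (0.750000/2) × -4.060380 = -1.522643
Exact value: -1.598273
Error: 0.075631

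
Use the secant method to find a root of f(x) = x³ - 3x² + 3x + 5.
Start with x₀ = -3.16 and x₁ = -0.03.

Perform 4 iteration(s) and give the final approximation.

f(x) = x³ - 3x² + 3x + 5
x₀ = -3.16, x₁ = -0.03

Secant formula: x_{n+1} = x_n - f(x_n)(x_n - x_{n-1})/(f(x_n) - f(x_{n-1}))

Iteration 1:
  f(-3.160000) = -65.991296
  f(-0.030000) = 4.907273
  x_2 = -0.030000 - 4.907273×(-0.030000 - (-3.160000))/(4.907273 - (-65.991296))
       = -0.246644
Iteration 2:
  f(-0.030000) = 4.907273
  f(-0.246644) = 4.062563
  x_3 = -0.246644 - 4.062563×(-0.246644 - (-0.030000))/(4.062563 - 4.907273)
       = -1.288577
Iteration 3:
  f(-0.246644) = 4.062563
  f(-1.288577) = -5.986612
  x_4 = -1.288577 - (-5.986612)×(-1.288577 - (-0.246644))/(-5.986612 - 4.062563)
       = -0.667865
Iteration 4:
  f(-1.288577) = -5.986612
  f(-0.667865) = 1.360381
  x_5 = -0.667865 - 1.360381×(-0.667865 - (-1.288577))/(1.360381 - (-5.986612))
       = -0.782797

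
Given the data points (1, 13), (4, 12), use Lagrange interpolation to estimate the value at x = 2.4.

Lagrange interpolation formula:
P(x) = Σ yᵢ × Lᵢ(x)
where Lᵢ(x) = Π_{j≠i} (x - xⱼ)/(xᵢ - xⱼ)

L_0(2.4) = (2.4 - 4)/(1 - 4) = 0.533333
L_1(2.4) = (2.4 - 1)/(4 - 1) = 0.466667

P(2.4) = 13×L_0(2.4) + 12×L_1(2.4)
P(2.4) = 12.533333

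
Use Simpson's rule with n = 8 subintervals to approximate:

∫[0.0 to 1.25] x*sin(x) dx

f(x) = x*sin(x)
a = 0.0, b = 1.25, n = 8
h = (b - a)/n = 0.156250

Simpson's rule: (h/3)[f(x₀) + 4f(x₁) + 2f(x₂) + ... + f(xₙ)]

x_0 = 0.0000, f(x_0) = 0.000000, coefficient = 1
x_1 = 0.1562, f(x_1) = 0.024315, coefficient = 4
x_2 = 0.3125, f(x_2) = 0.096075, coefficient = 2
x_3 = 0.4688, f(x_3) = 0.211768, coefficient = 4
x_4 = 0.6250, f(x_4) = 0.365686, coefficient = 2
x_5 = 0.7812, f(x_5) = 0.550131, coefficient = 4
x_6 = 0.9375, f(x_6) = 0.755701, coefficient = 2
x_7 = 1.0938, f(x_7) = 0.971638, coefficient = 4
x_8 = 1.2500, f(x_8) = 1.186231, coefficient = 1

I ≈ (0.156250/3) × 10.652561 = 0.554821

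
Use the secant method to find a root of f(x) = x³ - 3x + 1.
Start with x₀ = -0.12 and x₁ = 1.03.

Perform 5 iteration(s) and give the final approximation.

f(x) = x³ - 3x + 1
x₀ = -0.12, x₁ = 1.03

Secant formula: x_{n+1} = x_n - f(x_n)(x_n - x_{n-1})/(f(x_n) - f(x_{n-1}))

Iteration 1:
  f(-0.120000) = 1.358272
  f(1.030000) = -0.997273
  x_2 = 1.030000 - (-0.997273)×(1.030000 - (-0.120000))/(-0.997273 - 1.358272)
       = 0.543122
Iteration 2:
  f(1.030000) = -0.997273
  f(0.543122) = -0.469154
  x_3 = 0.543122 - (-0.469154)×(0.543122 - 1.030000)/(-0.469154 - (-0.997273))
       = 0.110603
Iteration 3:
  f(0.543122) = -0.469154
  f(0.110603) = 0.669543
  x_4 = 0.110603 - 0.669543×(0.110603 - 0.543122)/(0.669543 - (-0.469154))
       = 0.364920
Iteration 4:
  f(0.110603) = 0.669543
  f(0.364920) = -0.046165
  x_5 = 0.364920 - (-0.046165)×(0.364920 - 0.110603)/(-0.046165 - 0.669543)
       = 0.348516
Iteration 5:
  f(0.364920) = -0.046165
  f(0.348516) = -0.003216
  x_6 = 0.348516 - (-0.003216)×(0.348516 - 0.364920)/(-0.003216 - (-0.046165))
       = 0.347288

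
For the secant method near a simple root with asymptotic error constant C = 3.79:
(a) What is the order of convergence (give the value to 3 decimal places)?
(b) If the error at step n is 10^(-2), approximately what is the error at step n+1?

(a) Secant method has superlinear convergence with order φ = (1+√5)/2 ≈ 1.618.
    This means |e_{n+1}| ≈ C|e_n|^1.618.

(b) With |e_n| = 10^(-2) and C = 3.79:
    |e_{n+1}| ≈ 3.79 × (10^(-2))^1.618 = 3.79 × 10^(-3.24)

(a) ≈ 1.618 (golden ratio); (b) |e_{n+1}| ≈ 2.201e-03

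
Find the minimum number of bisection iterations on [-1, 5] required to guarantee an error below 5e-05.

We need (b-a)/2^n ≤ 5e-05
(5 - (-1))/2^n ≤ 5e-05
6/2^n ≤ 5e-05
2^n ≥ 120000
n ≥ log₂(120000) = 16.87
n ≥ 17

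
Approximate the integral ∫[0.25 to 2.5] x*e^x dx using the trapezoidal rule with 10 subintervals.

f(x) = x*e^x
a = 0.25, b = 2.5, n = 10
h = (b - a)/n = 0.225000

Trapezoidal rule: (h/2)[f(x₀) + 2f(x₁) + 2f(x₂) + ... + f(xₙ)]

x_0 = 0.2500, f(x_0) = 0.321006, coefficient = 1
x_1 = 0.4750, f(x_1) = 0.763807, coefficient = 2
x_2 = 0.7000, f(x_2) = 1.409627, coefficient = 2
x_3 = 0.9250, f(x_3) = 2.332728, coefficient = 2
x_4 = 1.1500, f(x_4) = 3.631922, coefficient = 2
x_5 = 1.3750, f(x_5) = 5.438230, coefficient = 2
x_6 = 1.6000, f(x_6) = 7.924852, coefficient = 2
x_7 = 1.8250, f(x_7) = 11.320101, coefficient = 2
x_8 = 2.0500, f(x_8) = 15.924197, coefficient = 2
x_9 = 2.2750, f(x_9) = 22.131016, coefficient = 2
x_10 = 2.5000, f(x_10) = 30.456235, coefficient = 1

I ≈ (0.225000/2) × 172.530201 = 19.409648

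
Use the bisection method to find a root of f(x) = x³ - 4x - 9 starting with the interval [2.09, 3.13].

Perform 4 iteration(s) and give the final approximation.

f(x) = x³ - 4x - 9
Initial interval: [2.09, 3.13]

Iteration 1:
  c_1 = (2.090000 + 3.130000)/2 = 2.610000
  f(c_1) = f(2.610000) = -1.660419
  f(a) × f(c) ≥ 0, new interval: [2.610000, 3.130000]
Iteration 2:
  c_2 = (2.610000 + 3.130000)/2 = 2.870000
  f(c_2) = f(2.870000) = 3.159903
  f(a) × f(c) < 0, new interval: [2.610000, 2.870000]
Iteration 3:
  c_3 = (2.610000 + 2.870000)/2 = 2.740000
  f(c_3) = f(2.740000) = 0.610824
  f(a) × f(c) < 0, new interval: [2.610000, 2.740000]
Iteration 4:
  c_4 = (2.610000 + 2.740000)/2 = 2.675000
  f(c_4) = f(2.675000) = -0.558703
  f(a) × f(c) ≥ 0, new interval: [2.675000, 2.740000]

After 4 iteration(s), the approximation is c_4 = 2.675000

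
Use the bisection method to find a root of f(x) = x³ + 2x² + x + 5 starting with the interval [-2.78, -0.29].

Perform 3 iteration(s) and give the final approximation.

f(x) = x³ + 2x² + x + 5
Initial interval: [-2.78, -0.29]

Iteration 1:
  c_1 = (-2.780000 + (-0.290000))/2 = -1.535000
  f(c_1) = f(-1.535000) = 4.560645
  f(a) × f(c) < 0, new interval: [-2.780000, -1.535000]
Iteration 2:
  c_2 = (-2.780000 + (-1.535000))/2 = -2.157500
  f(c_2) = f(-2.157500) = 2.109368
  f(a) × f(c) < 0, new interval: [-2.780000, -2.157500]
Iteration 3:
  c_3 = (-2.780000 + (-2.157500))/2 = -2.468750
  f(c_3) = f(-2.468750) = -0.325653
  f(a) × f(c) ≥ 0, new interval: [-2.468750, -2.157500]

After 3 iteration(s), the approximation is c_3 = -2.468750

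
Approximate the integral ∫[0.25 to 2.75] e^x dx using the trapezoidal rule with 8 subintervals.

f(x) = e^x
a = 0.25, b = 2.75, n = 8
h = (b - a)/n = 0.312500

Trapezoidal rule: (h/2)[f(x₀) + 2f(x₁) + 2f(x₂) + ... + f(xₙ)]

x_0 = 0.2500, f(x_0) = 1.284025, coefficient = 1
x_1 = 0.5625, f(x_1) = 1.755055, coefficient = 2
x_2 = 0.8750, f(x_2) = 2.398875, coefficient = 2
x_3 = 1.1875, f(x_3) = 3.278874, coefficient = 2
x_4 = 1.5000, f(x_4) = 4.481689, coefficient = 2
x_5 = 1.8125, f(x_5) = 6.125743, coefficient = 2
x_6 = 2.1250, f(x_6) = 8.372897, coefficient = 2
x_7 = 2.4375, f(x_7) = 11.444394, coefficient = 2
x_8 = 2.7500, f(x_8) = 15.642632, coefficient = 1

I ≈ (0.312500/2) × 92.641711 = 14.475267
Exact value: 14.358606
Error: 0.116661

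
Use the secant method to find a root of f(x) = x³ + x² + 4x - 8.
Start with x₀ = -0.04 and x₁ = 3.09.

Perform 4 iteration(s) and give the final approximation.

f(x) = x³ + x² + 4x - 8
x₀ = -0.04, x₁ = 3.09

Secant formula: x_{n+1} = x_n - f(x_n)(x_n - x_{n-1})/(f(x_n) - f(x_{n-1}))

Iteration 1:
  f(-0.040000) = -8.158464
  f(3.090000) = 43.411729
  x_2 = 3.090000 - 43.411729×(3.090000 - (-0.040000))/(43.411729 - (-8.158464))
       = 0.455170
Iteration 2:
  f(3.090000) = 43.411729
  f(0.455170) = -5.877840
  x_3 = 0.455170 - (-5.877840)×(0.455170 - 3.090000)/(-5.877840 - 43.411729)
       = 0.769376
Iteration 3:
  f(0.455170) = -5.877840
  f(0.769376) = -3.875130
  x_4 = 0.769376 - (-3.875130)×(0.769376 - 0.455170)/(-3.875130 - (-5.877840))
       = 1.377348
Iteration 4:
  f(0.769376) = -3.875130
  f(1.377348) = 2.019435
  x_5 = 1.377348 - 2.019435×(1.377348 - 0.769376)/(2.019435 - (-3.875130))
       = 1.169062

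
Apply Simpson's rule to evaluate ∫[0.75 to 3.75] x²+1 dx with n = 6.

f(x) = x²+1
a = 0.75, b = 3.75, n = 6
h = (b - a)/n = 0.500000

Simpson's rule: (h/3)[f(x₀) + 4f(x₁) + 2f(x₂) + ... + f(xₙ)]

x_0 = 0.7500, f(x_0) = 1.562500, coefficient = 1
x_1 = 1.2500, f(x_1) = 2.562500, coefficient = 4
x_2 = 1.7500, f(x_2) = 4.062500, coefficient = 2
x_3 = 2.2500, f(x_3) = 6.062500, coefficient = 4
x_4 = 2.7500, f(x_4) = 8.562500, coefficient = 2
x_5 = 3.2500, f(x_5) = 11.562500, coefficient = 4
x_6 = 3.7500, f(x_6) = 15.062500, coefficient = 1

I ≈ (0.500000/3) × 122.625000 = 20.437500
Exact value: 20.437500
Error: 0.000000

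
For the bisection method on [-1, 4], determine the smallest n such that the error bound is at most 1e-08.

We need (b-a)/2^n ≤ 1e-08
(4 - (-1))/2^n ≤ 1e-08
5/2^n ≤ 1e-08
2^n ≥ 500000000
n ≥ log₂(500000000) = 28.90
n ≥ 29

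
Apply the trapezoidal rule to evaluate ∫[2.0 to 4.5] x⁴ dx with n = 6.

f(x) = x⁴
a = 2.0, b = 4.5, n = 6
h = (b - a)/n = 0.416667

Trapezoidal rule: (h/2)[f(x₀) + 2f(x₁) + 2f(x₂) + ... + f(xₙ)]

x_0 = 2.0000, f(x_0) = 16.000000, coefficient = 1
x_1 = 2.4167, f(x_1) = 34.108845, coefficient = 2
x_2 = 2.8333, f(x_2) = 64.445216, coefficient = 2
x_3 = 3.2500, f(x_3) = 111.566406, coefficient = 2
x_4 = 3.6667, f(x_4) = 180.753086, coefficient = 2
x_5 = 4.0833, f(x_5) = 278.009307, coefficient = 2
x_6 = 4.5000, f(x_6) = 410.062500, coefficient = 1

I ≈ (0.416667/2) × 1763.828221 = 367.464213
Exact value: 362.656250
Error: 4.807963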